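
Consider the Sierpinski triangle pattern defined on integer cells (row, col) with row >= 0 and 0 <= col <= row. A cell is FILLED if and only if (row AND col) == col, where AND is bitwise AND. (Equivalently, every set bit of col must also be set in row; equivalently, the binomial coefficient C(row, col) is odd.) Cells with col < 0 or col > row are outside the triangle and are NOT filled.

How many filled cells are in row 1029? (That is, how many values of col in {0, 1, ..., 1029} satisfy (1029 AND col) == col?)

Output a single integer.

Answer: 8

Derivation:
1029 in binary = 10000000101
popcount(1029) = number of 1-bits in 10000000101 = 3
A col c satisfies (1029 AND c) == c iff every set bit of c is also set in 1029; each of the 3 set bits of 1029 can independently be on or off in c.
count = 2^3 = 8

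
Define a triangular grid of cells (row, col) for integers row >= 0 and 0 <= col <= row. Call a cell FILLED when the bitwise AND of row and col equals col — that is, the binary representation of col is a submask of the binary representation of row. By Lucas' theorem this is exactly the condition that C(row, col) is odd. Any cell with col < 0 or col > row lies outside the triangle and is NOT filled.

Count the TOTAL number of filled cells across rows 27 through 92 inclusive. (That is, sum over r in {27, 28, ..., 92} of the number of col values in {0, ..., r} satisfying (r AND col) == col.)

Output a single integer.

Answer: 932

Derivation:
r27=11011 pc4: +16 =16
r28=11100 pc3: +8 =24
r29=11101 pc4: +16 =40
r30=11110 pc4: +16 =56
r31=11111 pc5: +32 =88
r32=100000 pc1: +2 =90
r33=100001 pc2: +4 =94
r34=100010 pc2: +4 =98
r35=100011 pc3: +8 =106
r36=100100 pc2: +4 =110
r37=100101 pc3: +8 =118
r38=100110 pc3: +8 =126
r39=100111 pc4: +16 =142
r40=101000 pc2: +4 =146
r41=101001 pc3: +8 =154
r42=101010 pc3: +8 =162
r43=101011 pc4: +16 =178
r44=101100 pc3: +8 =186
r45=101101 pc4: +16 =202
r46=101110 pc4: +16 =218
r47=101111 pc5: +32 =250
r48=110000 pc2: +4 =254
r49=110001 pc3: +8 =262
r50=110010 pc3: +8 =270
r51=110011 pc4: +16 =286
r52=110100 pc3: +8 =294
r53=110101 pc4: +16 =310
r54=110110 pc4: +16 =326
r55=110111 pc5: +32 =358
r56=111000 pc3: +8 =366
r57=111001 pc4: +16 =382
r58=111010 pc4: +16 =398
r59=111011 pc5: +32 =430
r60=111100 pc4: +16 =446
r61=111101 pc5: +32 =478
r62=111110 pc5: +32 =510
r63=111111 pc6: +64 =574
r64=1000000 pc1: +2 =576
r65=1000001 pc2: +4 =580
r66=1000010 pc2: +4 =584
r67=1000011 pc3: +8 =592
r68=1000100 pc2: +4 =596
r69=1000101 pc3: +8 =604
r70=1000110 pc3: +8 =612
r71=1000111 pc4: +16 =628
r72=1001000 pc2: +4 =632
r73=1001001 pc3: +8 =640
r74=1001010 pc3: +8 =648
r75=1001011 pc4: +16 =664
r76=1001100 pc3: +8 =672
r77=1001101 pc4: +16 =688
r78=1001110 pc4: +16 =704
r79=1001111 pc5: +32 =736
r80=1010000 pc2: +4 =740
r81=1010001 pc3: +8 =748
r82=1010010 pc3: +8 =756
r83=1010011 pc4: +16 =772
r84=1010100 pc3: +8 =780
r85=1010101 pc4: +16 =796
r86=1010110 pc4: +16 =812
r87=1010111 pc5: +32 =844
r88=1011000 pc3: +8 =852
r89=1011001 pc4: +16 =868
r90=1011010 pc4: +16 =884
r91=1011011 pc5: +32 =916
r92=1011100 pc4: +16 =932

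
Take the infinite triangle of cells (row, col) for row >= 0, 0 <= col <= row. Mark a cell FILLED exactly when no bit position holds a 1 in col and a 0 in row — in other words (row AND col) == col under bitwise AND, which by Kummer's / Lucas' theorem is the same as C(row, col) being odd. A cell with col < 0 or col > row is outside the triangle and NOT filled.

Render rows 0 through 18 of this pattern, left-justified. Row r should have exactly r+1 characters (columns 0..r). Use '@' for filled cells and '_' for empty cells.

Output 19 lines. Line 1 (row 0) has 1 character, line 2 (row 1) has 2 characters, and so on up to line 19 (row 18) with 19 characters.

Answer: @
@@
@_@
@@@@
@___@
@@__@@
@_@_@_@
@@@@@@@@
@_______@
@@______@@
@_@_____@_@
@@@@____@@@@
@___@___@___@
@@__@@__@@__@@
@_@_@_@_@_@_@_@
@@@@@@@@@@@@@@@@
@_______________@
@@______________@@
@_@_____________@_@

Derivation:
r0=0: @
r1=1: @@
r2=10: @_@
r3=11: @@@@
r4=100: @___@
r5=101: @@__@@
r6=110: @_@_@_@
r7=111: @@@@@@@@
r8=1000: @_______@
r9=1001: @@______@@
r10=1010: @_@_____@_@
r11=1011: @@@@____@@@@
r12=1100: @___@___@___@
r13=1101: @@__@@__@@__@@
r14=1110: @_@_@_@_@_@_@_@
r15=1111: @@@@@@@@@@@@@@@@
r16=10000: @_______________@
r17=10001: @@______________@@
r18=10010: @_@_____________@_@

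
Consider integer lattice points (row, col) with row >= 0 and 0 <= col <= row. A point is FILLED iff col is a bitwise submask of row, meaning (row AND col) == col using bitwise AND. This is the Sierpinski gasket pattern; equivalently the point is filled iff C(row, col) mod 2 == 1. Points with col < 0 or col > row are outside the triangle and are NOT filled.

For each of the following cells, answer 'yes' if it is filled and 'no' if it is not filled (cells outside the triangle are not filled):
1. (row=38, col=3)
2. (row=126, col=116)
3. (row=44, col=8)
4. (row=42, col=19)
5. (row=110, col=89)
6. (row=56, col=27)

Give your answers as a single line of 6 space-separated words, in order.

Answer: no yes yes no no no

Derivation:
(38,3): row=0b100110, col=0b11, row AND col = 0b10 = 2; 2 != 3 -> empty
(126,116): row=0b1111110, col=0b1110100, row AND col = 0b1110100 = 116; 116 == 116 -> filled
(44,8): row=0b101100, col=0b1000, row AND col = 0b1000 = 8; 8 == 8 -> filled
(42,19): row=0b101010, col=0b10011, row AND col = 0b10 = 2; 2 != 19 -> empty
(110,89): row=0b1101110, col=0b1011001, row AND col = 0b1001000 = 72; 72 != 89 -> empty
(56,27): row=0b111000, col=0b11011, row AND col = 0b11000 = 24; 24 != 27 -> empty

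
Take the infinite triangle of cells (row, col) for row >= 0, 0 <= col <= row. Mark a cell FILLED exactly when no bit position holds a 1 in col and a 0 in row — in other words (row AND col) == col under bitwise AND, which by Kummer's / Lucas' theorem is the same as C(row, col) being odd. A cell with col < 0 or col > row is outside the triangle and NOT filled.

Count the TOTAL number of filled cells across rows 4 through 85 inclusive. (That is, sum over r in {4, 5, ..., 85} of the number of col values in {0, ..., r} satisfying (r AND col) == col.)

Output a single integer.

r4=100 pc1: +2 =2
r5=101 pc2: +4 =6
r6=110 pc2: +4 =10
r7=111 pc3: +8 =18
r8=1000 pc1: +2 =20
r9=1001 pc2: +4 =24
r10=1010 pc2: +4 =28
r11=1011 pc3: +8 =36
r12=1100 pc2: +4 =40
r13=1101 pc3: +8 =48
r14=1110 pc3: +8 =56
r15=1111 pc4: +16 =72
r16=10000 pc1: +2 =74
r17=10001 pc2: +4 =78
r18=10010 pc2: +4 =82
r19=10011 pc3: +8 =90
r20=10100 pc2: +4 =94
r21=10101 pc3: +8 =102
r22=10110 pc3: +8 =110
r23=10111 pc4: +16 =126
r24=11000 pc2: +4 =130
r25=11001 pc3: +8 =138
r26=11010 pc3: +8 =146
r27=11011 pc4: +16 =162
r28=11100 pc3: +8 =170
r29=11101 pc4: +16 =186
r30=11110 pc4: +16 =202
r31=11111 pc5: +32 =234
r32=100000 pc1: +2 =236
r33=100001 pc2: +4 =240
r34=100010 pc2: +4 =244
r35=100011 pc3: +8 =252
r36=100100 pc2: +4 =256
r37=100101 pc3: +8 =264
r38=100110 pc3: +8 =272
r39=100111 pc4: +16 =288
r40=101000 pc2: +4 =292
r41=101001 pc3: +8 =300
r42=101010 pc3: +8 =308
r43=101011 pc4: +16 =324
r44=101100 pc3: +8 =332
r45=101101 pc4: +16 =348
r46=101110 pc4: +16 =364
r47=101111 pc5: +32 =396
r48=110000 pc2: +4 =400
r49=110001 pc3: +8 =408
r50=110010 pc3: +8 =416
r51=110011 pc4: +16 =432
r52=110100 pc3: +8 =440
r53=110101 pc4: +16 =456
r54=110110 pc4: +16 =472
r55=110111 pc5: +32 =504
r56=111000 pc3: +8 =512
r57=111001 pc4: +16 =528
r58=111010 pc4: +16 =544
r59=111011 pc5: +32 =576
r60=111100 pc4: +16 =592
r61=111101 pc5: +32 =624
r62=111110 pc5: +32 =656
r63=111111 pc6: +64 =720
r64=1000000 pc1: +2 =722
r65=1000001 pc2: +4 =726
r66=1000010 pc2: +4 =730
r67=1000011 pc3: +8 =738
r68=1000100 pc2: +4 =742
r69=1000101 pc3: +8 =750
r70=1000110 pc3: +8 =758
r71=1000111 pc4: +16 =774
r72=1001000 pc2: +4 =778
r73=1001001 pc3: +8 =786
r74=1001010 pc3: +8 =794
r75=1001011 pc4: +16 =810
r76=1001100 pc3: +8 =818
r77=1001101 pc4: +16 =834
r78=1001110 pc4: +16 =850
r79=1001111 pc5: +32 =882
r80=1010000 pc2: +4 =886
r81=1010001 pc3: +8 =894
r82=1010010 pc3: +8 =902
r83=1010011 pc4: +16 =918
r84=1010100 pc3: +8 =926
r85=1010101 pc4: +16 =942

Answer: 942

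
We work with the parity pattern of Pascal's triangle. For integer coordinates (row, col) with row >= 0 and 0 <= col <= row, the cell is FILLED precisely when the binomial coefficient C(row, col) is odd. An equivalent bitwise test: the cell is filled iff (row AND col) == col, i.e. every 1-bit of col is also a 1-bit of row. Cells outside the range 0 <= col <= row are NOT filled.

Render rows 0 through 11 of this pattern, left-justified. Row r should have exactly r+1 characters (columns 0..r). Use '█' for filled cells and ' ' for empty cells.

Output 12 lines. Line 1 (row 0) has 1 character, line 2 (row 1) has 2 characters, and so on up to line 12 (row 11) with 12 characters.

Answer: █
██
█ █
████
█   █
██  ██
█ █ █ █
████████
█       █
██      ██
█ █     █ █
████    ████

Derivation:
r0=0: █
r1=1: ██
r2=10: █ █
r3=11: ████
r4=100: █   █
r5=101: ██  ██
r6=110: █ █ █ █
r7=111: ████████
r8=1000: █       █
r9=1001: ██      ██
r10=1010: █ █     █ █
r11=1011: ████    ████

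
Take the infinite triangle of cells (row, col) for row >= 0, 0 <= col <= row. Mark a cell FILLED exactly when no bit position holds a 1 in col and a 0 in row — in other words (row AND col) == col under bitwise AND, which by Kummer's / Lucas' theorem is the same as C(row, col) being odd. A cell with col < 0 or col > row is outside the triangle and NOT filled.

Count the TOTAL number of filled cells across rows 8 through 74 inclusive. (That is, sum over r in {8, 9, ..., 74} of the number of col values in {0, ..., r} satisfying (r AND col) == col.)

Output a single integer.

r8=1000 pc1: +2 =2
r9=1001 pc2: +4 =6
r10=1010 pc2: +4 =10
r11=1011 pc3: +8 =18
r12=1100 pc2: +4 =22
r13=1101 pc3: +8 =30
r14=1110 pc3: +8 =38
r15=1111 pc4: +16 =54
r16=10000 pc1: +2 =56
r17=10001 pc2: +4 =60
r18=10010 pc2: +4 =64
r19=10011 pc3: +8 =72
r20=10100 pc2: +4 =76
r21=10101 pc3: +8 =84
r22=10110 pc3: +8 =92
r23=10111 pc4: +16 =108
r24=11000 pc2: +4 =112
r25=11001 pc3: +8 =120
r26=11010 pc3: +8 =128
r27=11011 pc4: +16 =144
r28=11100 pc3: +8 =152
r29=11101 pc4: +16 =168
r30=11110 pc4: +16 =184
r31=11111 pc5: +32 =216
r32=100000 pc1: +2 =218
r33=100001 pc2: +4 =222
r34=100010 pc2: +4 =226
r35=100011 pc3: +8 =234
r36=100100 pc2: +4 =238
r37=100101 pc3: +8 =246
r38=100110 pc3: +8 =254
r39=100111 pc4: +16 =270
r40=101000 pc2: +4 =274
r41=101001 pc3: +8 =282
r42=101010 pc3: +8 =290
r43=101011 pc4: +16 =306
r44=101100 pc3: +8 =314
r45=101101 pc4: +16 =330
r46=101110 pc4: +16 =346
r47=101111 pc5: +32 =378
r48=110000 pc2: +4 =382
r49=110001 pc3: +8 =390
r50=110010 pc3: +8 =398
r51=110011 pc4: +16 =414
r52=110100 pc3: +8 =422
r53=110101 pc4: +16 =438
r54=110110 pc4: +16 =454
r55=110111 pc5: +32 =486
r56=111000 pc3: +8 =494
r57=111001 pc4: +16 =510
r58=111010 pc4: +16 =526
r59=111011 pc5: +32 =558
r60=111100 pc4: +16 =574
r61=111101 pc5: +32 =606
r62=111110 pc5: +32 =638
r63=111111 pc6: +64 =702
r64=1000000 pc1: +2 =704
r65=1000001 pc2: +4 =708
r66=1000010 pc2: +4 =712
r67=1000011 pc3: +8 =720
r68=1000100 pc2: +4 =724
r69=1000101 pc3: +8 =732
r70=1000110 pc3: +8 =740
r71=1000111 pc4: +16 =756
r72=1001000 pc2: +4 =760
r73=1001001 pc3: +8 =768
r74=1001010 pc3: +8 =776

Answer: 776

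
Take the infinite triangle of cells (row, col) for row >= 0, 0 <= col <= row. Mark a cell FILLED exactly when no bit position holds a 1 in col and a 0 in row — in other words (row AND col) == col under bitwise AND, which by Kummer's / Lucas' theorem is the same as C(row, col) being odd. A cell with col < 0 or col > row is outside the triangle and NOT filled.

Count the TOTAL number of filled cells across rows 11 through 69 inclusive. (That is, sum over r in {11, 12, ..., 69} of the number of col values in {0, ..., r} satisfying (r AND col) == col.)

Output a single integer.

Answer: 722

Derivation:
r11=1011 pc3: +8 =8
r12=1100 pc2: +4 =12
r13=1101 pc3: +8 =20
r14=1110 pc3: +8 =28
r15=1111 pc4: +16 =44
r16=10000 pc1: +2 =46
r17=10001 pc2: +4 =50
r18=10010 pc2: +4 =54
r19=10011 pc3: +8 =62
r20=10100 pc2: +4 =66
r21=10101 pc3: +8 =74
r22=10110 pc3: +8 =82
r23=10111 pc4: +16 =98
r24=11000 pc2: +4 =102
r25=11001 pc3: +8 =110
r26=11010 pc3: +8 =118
r27=11011 pc4: +16 =134
r28=11100 pc3: +8 =142
r29=11101 pc4: +16 =158
r30=11110 pc4: +16 =174
r31=11111 pc5: +32 =206
r32=100000 pc1: +2 =208
r33=100001 pc2: +4 =212
r34=100010 pc2: +4 =216
r35=100011 pc3: +8 =224
r36=100100 pc2: +4 =228
r37=100101 pc3: +8 =236
r38=100110 pc3: +8 =244
r39=100111 pc4: +16 =260
r40=101000 pc2: +4 =264
r41=101001 pc3: +8 =272
r42=101010 pc3: +8 =280
r43=101011 pc4: +16 =296
r44=101100 pc3: +8 =304
r45=101101 pc4: +16 =320
r46=101110 pc4: +16 =336
r47=101111 pc5: +32 =368
r48=110000 pc2: +4 =372
r49=110001 pc3: +8 =380
r50=110010 pc3: +8 =388
r51=110011 pc4: +16 =404
r52=110100 pc3: +8 =412
r53=110101 pc4: +16 =428
r54=110110 pc4: +16 =444
r55=110111 pc5: +32 =476
r56=111000 pc3: +8 =484
r57=111001 pc4: +16 =500
r58=111010 pc4: +16 =516
r59=111011 pc5: +32 =548
r60=111100 pc4: +16 =564
r61=111101 pc5: +32 =596
r62=111110 pc5: +32 =628
r63=111111 pc6: +64 =692
r64=1000000 pc1: +2 =694
r65=1000001 pc2: +4 =698
r66=1000010 pc2: +4 =702
r67=1000011 pc3: +8 =710
r68=1000100 pc2: +4 =714
r69=1000101 pc3: +8 =722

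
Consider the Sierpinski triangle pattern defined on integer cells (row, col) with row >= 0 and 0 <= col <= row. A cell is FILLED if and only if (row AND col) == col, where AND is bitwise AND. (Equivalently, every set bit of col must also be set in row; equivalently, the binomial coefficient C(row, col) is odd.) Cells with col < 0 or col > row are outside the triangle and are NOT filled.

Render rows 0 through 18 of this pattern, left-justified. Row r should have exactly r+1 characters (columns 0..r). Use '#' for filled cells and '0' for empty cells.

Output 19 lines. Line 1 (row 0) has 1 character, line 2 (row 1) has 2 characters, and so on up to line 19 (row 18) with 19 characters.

r0=0: #
r1=1: ##
r2=10: #0#
r3=11: ####
r4=100: #000#
r5=101: ##00##
r6=110: #0#0#0#
r7=111: ########
r8=1000: #0000000#
r9=1001: ##000000##
r10=1010: #0#00000#0#
r11=1011: ####0000####
r12=1100: #000#000#000#
r13=1101: ##00##00##00##
r14=1110: #0#0#0#0#0#0#0#
r15=1111: ################
r16=10000: #000000000000000#
r17=10001: ##00000000000000##
r18=10010: #0#0000000000000#0#

Answer: #
##
#0#
####
#000#
##00##
#0#0#0#
########
#0000000#
##000000##
#0#00000#0#
####0000####
#000#000#000#
##00##00##00##
#0#0#0#0#0#0#0#
################
#000000000000000#
##00000000000000##
#0#0000000000000#0#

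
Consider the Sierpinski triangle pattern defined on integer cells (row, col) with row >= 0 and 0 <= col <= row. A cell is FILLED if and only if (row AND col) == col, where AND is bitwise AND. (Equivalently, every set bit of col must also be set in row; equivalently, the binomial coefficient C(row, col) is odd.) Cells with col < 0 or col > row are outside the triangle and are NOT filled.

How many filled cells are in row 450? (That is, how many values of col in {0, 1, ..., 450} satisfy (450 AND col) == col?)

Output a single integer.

Answer: 16

Derivation:
450 in binary = 111000010
popcount(450) = number of 1-bits in 111000010 = 4
A col c satisfies (450 AND c) == c iff every set bit of c is also set in 450; each of the 4 set bits of 450 can independently be on or off in c.
count = 2^4 = 16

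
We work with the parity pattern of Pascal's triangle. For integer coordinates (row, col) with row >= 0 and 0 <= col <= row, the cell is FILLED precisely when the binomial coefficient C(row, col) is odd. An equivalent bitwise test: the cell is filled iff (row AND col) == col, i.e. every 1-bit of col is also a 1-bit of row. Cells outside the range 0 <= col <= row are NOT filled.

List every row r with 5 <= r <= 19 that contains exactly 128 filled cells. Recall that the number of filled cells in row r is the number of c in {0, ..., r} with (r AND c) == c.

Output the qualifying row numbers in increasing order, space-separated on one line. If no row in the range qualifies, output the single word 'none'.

Row r has 2^popcount(r) filled cells, so we need popcount(r) = log2(128) = 7.
Scan r = 5..19 and keep those with exactly 7 one-bits:
r=5=101 popcount=2 -> skip
r=6=110 popcount=2 -> skip
r=7=111 popcount=3 -> skip
r=8=1000 popcount=1 -> skip
r=9=1001 popcount=2 -> skip
r=10=1010 popcount=2 -> skip
r=11=1011 popcount=3 -> skip
r=12=1100 popcount=2 -> skip
r=13=1101 popcount=3 -> skip
r=14=1110 popcount=3 -> skip
r=15=1111 popcount=4 -> skip
r=16=10000 popcount=1 -> skip
r=17=10001 popcount=2 -> skip
r=18=10010 popcount=2 -> skip
r=19=10011 popcount=3 -> skip
Kept rows: none

Answer: none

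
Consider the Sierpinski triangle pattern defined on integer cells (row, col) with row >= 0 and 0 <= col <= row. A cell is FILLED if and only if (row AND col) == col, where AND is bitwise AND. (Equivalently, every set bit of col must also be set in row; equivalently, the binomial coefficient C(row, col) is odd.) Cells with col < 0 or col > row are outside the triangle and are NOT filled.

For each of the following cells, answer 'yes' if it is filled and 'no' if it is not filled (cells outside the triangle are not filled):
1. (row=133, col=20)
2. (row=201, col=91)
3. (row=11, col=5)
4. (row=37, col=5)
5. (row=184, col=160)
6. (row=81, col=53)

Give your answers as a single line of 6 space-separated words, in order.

Answer: no no no yes yes no

Derivation:
(133,20): row=0b10000101, col=0b10100, row AND col = 0b100 = 4; 4 != 20 -> empty
(201,91): row=0b11001001, col=0b1011011, row AND col = 0b1001001 = 73; 73 != 91 -> empty
(11,5): row=0b1011, col=0b101, row AND col = 0b1 = 1; 1 != 5 -> empty
(37,5): row=0b100101, col=0b101, row AND col = 0b101 = 5; 5 == 5 -> filled
(184,160): row=0b10111000, col=0b10100000, row AND col = 0b10100000 = 160; 160 == 160 -> filled
(81,53): row=0b1010001, col=0b110101, row AND col = 0b10001 = 17; 17 != 53 -> empty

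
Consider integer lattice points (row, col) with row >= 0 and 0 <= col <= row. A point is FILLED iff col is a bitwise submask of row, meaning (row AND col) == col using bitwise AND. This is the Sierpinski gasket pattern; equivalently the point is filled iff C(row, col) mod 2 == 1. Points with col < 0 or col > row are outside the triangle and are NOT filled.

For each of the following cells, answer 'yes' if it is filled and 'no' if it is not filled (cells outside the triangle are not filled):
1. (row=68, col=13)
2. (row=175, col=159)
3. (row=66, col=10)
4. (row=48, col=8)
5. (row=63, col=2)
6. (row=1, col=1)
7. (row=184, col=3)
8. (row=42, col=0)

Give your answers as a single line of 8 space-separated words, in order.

Answer: no no no no yes yes no yes

Derivation:
(68,13): row=0b1000100, col=0b1101, row AND col = 0b100 = 4; 4 != 13 -> empty
(175,159): row=0b10101111, col=0b10011111, row AND col = 0b10001111 = 143; 143 != 159 -> empty
(66,10): row=0b1000010, col=0b1010, row AND col = 0b10 = 2; 2 != 10 -> empty
(48,8): row=0b110000, col=0b1000, row AND col = 0b0 = 0; 0 != 8 -> empty
(63,2): row=0b111111, col=0b10, row AND col = 0b10 = 2; 2 == 2 -> filled
(1,1): row=0b1, col=0b1, row AND col = 0b1 = 1; 1 == 1 -> filled
(184,3): row=0b10111000, col=0b11, row AND col = 0b0 = 0; 0 != 3 -> empty
(42,0): row=0b101010, col=0b0, row AND col = 0b0 = 0; 0 == 0 -> filled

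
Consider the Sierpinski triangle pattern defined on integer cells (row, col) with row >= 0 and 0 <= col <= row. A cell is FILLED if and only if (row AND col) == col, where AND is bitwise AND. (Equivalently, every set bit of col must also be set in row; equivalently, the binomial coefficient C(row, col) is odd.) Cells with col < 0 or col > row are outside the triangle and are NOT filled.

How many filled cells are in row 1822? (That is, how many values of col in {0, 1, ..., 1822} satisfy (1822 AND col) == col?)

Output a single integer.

1822 in binary = 11100011110
popcount(1822) = number of 1-bits in 11100011110 = 7
A col c satisfies (1822 AND c) == c iff every set bit of c is also set in 1822; each of the 7 set bits of 1822 can independently be on or off in c.
count = 2^7 = 128

Answer: 128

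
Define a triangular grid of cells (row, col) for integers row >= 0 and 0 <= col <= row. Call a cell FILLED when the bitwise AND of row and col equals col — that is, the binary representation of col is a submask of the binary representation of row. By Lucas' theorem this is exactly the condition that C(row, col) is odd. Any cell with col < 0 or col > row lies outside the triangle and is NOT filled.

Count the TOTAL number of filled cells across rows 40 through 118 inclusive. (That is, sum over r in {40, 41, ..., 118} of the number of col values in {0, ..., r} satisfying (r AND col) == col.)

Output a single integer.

Answer: 1394

Derivation:
r40=101000 pc2: +4 =4
r41=101001 pc3: +8 =12
r42=101010 pc3: +8 =20
r43=101011 pc4: +16 =36
r44=101100 pc3: +8 =44
r45=101101 pc4: +16 =60
r46=101110 pc4: +16 =76
r47=101111 pc5: +32 =108
r48=110000 pc2: +4 =112
r49=110001 pc3: +8 =120
r50=110010 pc3: +8 =128
r51=110011 pc4: +16 =144
r52=110100 pc3: +8 =152
r53=110101 pc4: +16 =168
r54=110110 pc4: +16 =184
r55=110111 pc5: +32 =216
r56=111000 pc3: +8 =224
r57=111001 pc4: +16 =240
r58=111010 pc4: +16 =256
r59=111011 pc5: +32 =288
r60=111100 pc4: +16 =304
r61=111101 pc5: +32 =336
r62=111110 pc5: +32 =368
r63=111111 pc6: +64 =432
r64=1000000 pc1: +2 =434
r65=1000001 pc2: +4 =438
r66=1000010 pc2: +4 =442
r67=1000011 pc3: +8 =450
r68=1000100 pc2: +4 =454
r69=1000101 pc3: +8 =462
r70=1000110 pc3: +8 =470
r71=1000111 pc4: +16 =486
r72=1001000 pc2: +4 =490
r73=1001001 pc3: +8 =498
r74=1001010 pc3: +8 =506
r75=1001011 pc4: +16 =522
r76=1001100 pc3: +8 =530
r77=1001101 pc4: +16 =546
r78=1001110 pc4: +16 =562
r79=1001111 pc5: +32 =594
r80=1010000 pc2: +4 =598
r81=1010001 pc3: +8 =606
r82=1010010 pc3: +8 =614
r83=1010011 pc4: +16 =630
r84=1010100 pc3: +8 =638
r85=1010101 pc4: +16 =654
r86=1010110 pc4: +16 =670
r87=1010111 pc5: +32 =702
r88=1011000 pc3: +8 =710
r89=1011001 pc4: +16 =726
r90=1011010 pc4: +16 =742
r91=1011011 pc5: +32 =774
r92=1011100 pc4: +16 =790
r93=1011101 pc5: +32 =822
r94=1011110 pc5: +32 =854
r95=1011111 pc6: +64 =918
r96=1100000 pc2: +4 =922
r97=1100001 pc3: +8 =930
r98=1100010 pc3: +8 =938
r99=1100011 pc4: +16 =954
r100=1100100 pc3: +8 =962
r101=1100101 pc4: +16 =978
r102=1100110 pc4: +16 =994
r103=1100111 pc5: +32 =1026
r104=1101000 pc3: +8 =1034
r105=1101001 pc4: +16 =1050
r106=1101010 pc4: +16 =1066
r107=1101011 pc5: +32 =1098
r108=1101100 pc4: +16 =1114
r109=1101101 pc5: +32 =1146
r110=1101110 pc5: +32 =1178
r111=1101111 pc6: +64 =1242
r112=1110000 pc3: +8 =1250
r113=1110001 pc4: +16 =1266
r114=1110010 pc4: +16 =1282
r115=1110011 pc5: +32 =1314
r116=1110100 pc4: +16 =1330
r117=1110101 pc5: +32 =1362
r118=1110110 pc5: +32 =1394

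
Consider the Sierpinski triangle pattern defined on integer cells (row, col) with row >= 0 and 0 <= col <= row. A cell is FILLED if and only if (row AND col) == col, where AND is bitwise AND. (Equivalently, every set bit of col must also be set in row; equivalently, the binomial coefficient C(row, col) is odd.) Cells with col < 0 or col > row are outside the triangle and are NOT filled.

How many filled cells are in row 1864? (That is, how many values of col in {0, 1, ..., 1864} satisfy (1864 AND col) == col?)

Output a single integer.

Answer: 32

Derivation:
1864 in binary = 11101001000
popcount(1864) = number of 1-bits in 11101001000 = 5
A col c satisfies (1864 AND c) == c iff every set bit of c is also set in 1864; each of the 5 set bits of 1864 can independently be on or off in c.
count = 2^5 = 32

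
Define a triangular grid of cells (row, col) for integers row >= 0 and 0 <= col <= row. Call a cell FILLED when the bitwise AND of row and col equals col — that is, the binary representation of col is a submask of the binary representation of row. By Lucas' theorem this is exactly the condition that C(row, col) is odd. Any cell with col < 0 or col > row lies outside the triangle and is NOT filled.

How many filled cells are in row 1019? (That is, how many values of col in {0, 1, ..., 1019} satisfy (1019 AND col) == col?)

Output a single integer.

1019 in binary = 1111111011
popcount(1019) = number of 1-bits in 1111111011 = 9
A col c satisfies (1019 AND c) == c iff every set bit of c is also set in 1019; each of the 9 set bits of 1019 can independently be on or off in c.
count = 2^9 = 512

Answer: 512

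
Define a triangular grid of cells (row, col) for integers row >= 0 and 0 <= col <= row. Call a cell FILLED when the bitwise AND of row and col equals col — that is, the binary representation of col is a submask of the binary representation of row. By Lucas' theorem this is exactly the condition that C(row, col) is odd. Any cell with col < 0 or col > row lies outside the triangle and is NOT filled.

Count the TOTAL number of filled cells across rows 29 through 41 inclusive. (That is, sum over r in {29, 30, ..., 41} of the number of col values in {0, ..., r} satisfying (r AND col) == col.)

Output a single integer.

r29=11101 pc4: +16 =16
r30=11110 pc4: +16 =32
r31=11111 pc5: +32 =64
r32=100000 pc1: +2 =66
r33=100001 pc2: +4 =70
r34=100010 pc2: +4 =74
r35=100011 pc3: +8 =82
r36=100100 pc2: +4 =86
r37=100101 pc3: +8 =94
r38=100110 pc3: +8 =102
r39=100111 pc4: +16 =118
r40=101000 pc2: +4 =122
r41=101001 pc3: +8 =130

Answer: 130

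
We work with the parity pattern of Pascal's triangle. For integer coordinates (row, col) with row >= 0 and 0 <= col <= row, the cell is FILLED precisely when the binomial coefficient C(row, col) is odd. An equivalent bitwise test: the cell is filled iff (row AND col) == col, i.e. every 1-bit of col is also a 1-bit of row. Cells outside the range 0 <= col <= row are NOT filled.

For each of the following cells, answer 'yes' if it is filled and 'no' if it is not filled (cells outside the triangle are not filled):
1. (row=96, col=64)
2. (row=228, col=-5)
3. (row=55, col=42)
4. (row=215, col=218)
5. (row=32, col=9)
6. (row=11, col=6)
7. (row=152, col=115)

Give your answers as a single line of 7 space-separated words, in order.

(96,64): row=0b1100000, col=0b1000000, row AND col = 0b1000000 = 64; 64 == 64 -> filled
(228,-5): col outside [0, 228] -> not filled
(55,42): row=0b110111, col=0b101010, row AND col = 0b100010 = 34; 34 != 42 -> empty
(215,218): col outside [0, 215] -> not filled
(32,9): row=0b100000, col=0b1001, row AND col = 0b0 = 0; 0 != 9 -> empty
(11,6): row=0b1011, col=0b110, row AND col = 0b10 = 2; 2 != 6 -> empty
(152,115): row=0b10011000, col=0b1110011, row AND col = 0b10000 = 16; 16 != 115 -> empty

Answer: yes no no no no no no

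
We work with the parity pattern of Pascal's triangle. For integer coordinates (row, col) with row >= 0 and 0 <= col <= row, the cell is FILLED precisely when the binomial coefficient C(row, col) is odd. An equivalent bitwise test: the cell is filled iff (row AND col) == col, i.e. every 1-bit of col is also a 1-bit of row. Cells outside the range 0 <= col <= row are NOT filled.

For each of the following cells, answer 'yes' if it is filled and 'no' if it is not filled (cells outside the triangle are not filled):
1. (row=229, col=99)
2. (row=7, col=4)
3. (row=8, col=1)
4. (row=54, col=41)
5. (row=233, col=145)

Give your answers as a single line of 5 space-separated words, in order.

Answer: no yes no no no

Derivation:
(229,99): row=0b11100101, col=0b1100011, row AND col = 0b1100001 = 97; 97 != 99 -> empty
(7,4): row=0b111, col=0b100, row AND col = 0b100 = 4; 4 == 4 -> filled
(8,1): row=0b1000, col=0b1, row AND col = 0b0 = 0; 0 != 1 -> empty
(54,41): row=0b110110, col=0b101001, row AND col = 0b100000 = 32; 32 != 41 -> empty
(233,145): row=0b11101001, col=0b10010001, row AND col = 0b10000001 = 129; 129 != 145 -> empty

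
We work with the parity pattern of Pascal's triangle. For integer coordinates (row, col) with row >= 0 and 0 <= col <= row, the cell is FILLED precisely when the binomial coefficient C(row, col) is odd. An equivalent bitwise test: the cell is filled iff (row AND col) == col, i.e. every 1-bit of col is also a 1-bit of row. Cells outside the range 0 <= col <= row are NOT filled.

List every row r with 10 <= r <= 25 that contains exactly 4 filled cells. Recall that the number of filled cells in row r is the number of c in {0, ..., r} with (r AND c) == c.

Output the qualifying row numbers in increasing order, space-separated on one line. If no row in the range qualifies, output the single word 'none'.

Row r has 2^popcount(r) filled cells, so we need popcount(r) = log2(4) = 2.
Scan r = 10..25 and keep those with exactly 2 one-bits:
r=10=1010 popcount=2 -> KEEP
r=11=1011 popcount=3 -> skip
r=12=1100 popcount=2 -> KEEP
r=13=1101 popcount=3 -> skip
r=14=1110 popcount=3 -> skip
r=15=1111 popcount=4 -> skip
r=16=10000 popcount=1 -> skip
r=17=10001 popcount=2 -> KEEP
r=18=10010 popcount=2 -> KEEP
r=19=10011 popcount=3 -> skip
r=20=10100 popcount=2 -> KEEP
r=21=10101 popcount=3 -> skip
r=22=10110 popcount=3 -> skip
r=23=10111 popcount=4 -> skip
r=24=11000 popcount=2 -> KEEP
r=25=11001 popcount=3 -> skip
Kept rows: 10 12 17 18 20 24

Answer: 10 12 17 18 20 24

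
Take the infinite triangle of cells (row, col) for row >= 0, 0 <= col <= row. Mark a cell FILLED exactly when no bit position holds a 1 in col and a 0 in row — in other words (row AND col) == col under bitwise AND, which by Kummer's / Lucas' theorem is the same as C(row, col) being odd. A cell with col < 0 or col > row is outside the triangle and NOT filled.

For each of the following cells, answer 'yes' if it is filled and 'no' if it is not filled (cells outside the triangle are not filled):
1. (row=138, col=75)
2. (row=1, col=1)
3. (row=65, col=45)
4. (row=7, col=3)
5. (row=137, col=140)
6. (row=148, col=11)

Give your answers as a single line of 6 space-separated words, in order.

Answer: no yes no yes no no

Derivation:
(138,75): row=0b10001010, col=0b1001011, row AND col = 0b1010 = 10; 10 != 75 -> empty
(1,1): row=0b1, col=0b1, row AND col = 0b1 = 1; 1 == 1 -> filled
(65,45): row=0b1000001, col=0b101101, row AND col = 0b1 = 1; 1 != 45 -> empty
(7,3): row=0b111, col=0b11, row AND col = 0b11 = 3; 3 == 3 -> filled
(137,140): col outside [0, 137] -> not filled
(148,11): row=0b10010100, col=0b1011, row AND col = 0b0 = 0; 0 != 11 -> empty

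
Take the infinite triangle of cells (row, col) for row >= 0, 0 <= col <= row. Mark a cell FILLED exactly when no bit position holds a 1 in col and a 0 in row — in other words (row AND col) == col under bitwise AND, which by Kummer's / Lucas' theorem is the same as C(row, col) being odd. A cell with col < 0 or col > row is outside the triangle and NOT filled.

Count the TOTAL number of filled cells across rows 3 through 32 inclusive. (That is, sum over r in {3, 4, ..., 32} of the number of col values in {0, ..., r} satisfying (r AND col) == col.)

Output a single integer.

r3=11 pc2: +4 =4
r4=100 pc1: +2 =6
r5=101 pc2: +4 =10
r6=110 pc2: +4 =14
r7=111 pc3: +8 =22
r8=1000 pc1: +2 =24
r9=1001 pc2: +4 =28
r10=1010 pc2: +4 =32
r11=1011 pc3: +8 =40
r12=1100 pc2: +4 =44
r13=1101 pc3: +8 =52
r14=1110 pc3: +8 =60
r15=1111 pc4: +16 =76
r16=10000 pc1: +2 =78
r17=10001 pc2: +4 =82
r18=10010 pc2: +4 =86
r19=10011 pc3: +8 =94
r20=10100 pc2: +4 =98
r21=10101 pc3: +8 =106
r22=10110 pc3: +8 =114
r23=10111 pc4: +16 =130
r24=11000 pc2: +4 =134
r25=11001 pc3: +8 =142
r26=11010 pc3: +8 =150
r27=11011 pc4: +16 =166
r28=11100 pc3: +8 =174
r29=11101 pc4: +16 =190
r30=11110 pc4: +16 =206
r31=11111 pc5: +32 =238
r32=100000 pc1: +2 =240

Answer: 240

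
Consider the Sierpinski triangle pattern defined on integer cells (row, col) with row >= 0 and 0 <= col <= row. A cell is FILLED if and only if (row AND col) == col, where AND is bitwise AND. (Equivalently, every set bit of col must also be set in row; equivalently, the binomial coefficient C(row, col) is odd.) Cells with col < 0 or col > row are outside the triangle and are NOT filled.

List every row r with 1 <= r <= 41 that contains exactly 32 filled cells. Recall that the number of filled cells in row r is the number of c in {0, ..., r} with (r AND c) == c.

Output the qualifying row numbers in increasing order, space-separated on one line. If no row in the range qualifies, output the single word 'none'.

Answer: 31

Derivation:
Row r has 2^popcount(r) filled cells, so we need popcount(r) = log2(32) = 5.
Scan r = 1..41 and keep those with exactly 5 one-bits:
r=1=1 popcount=1 -> skip
r=2=10 popcount=1 -> skip
r=3=11 popcount=2 -> skip
r=4=100 popcount=1 -> skip
r=5=101 popcount=2 -> skip
r=6=110 popcount=2 -> skip
r=7=111 popcount=3 -> skip
r=8=1000 popcount=1 -> skip
r=9=1001 popcount=2 -> skip
r=10=1010 popcount=2 -> skip
r=11=1011 popcount=3 -> skip
r=12=1100 popcount=2 -> skip
r=13=1101 popcount=3 -> skip
r=14=1110 popcount=3 -> skip
r=15=1111 popcount=4 -> skip
r=16=10000 popcount=1 -> skip
r=17=10001 popcount=2 -> skip
r=18=10010 popcount=2 -> skip
r=19=10011 popcount=3 -> skip
r=20=10100 popcount=2 -> skip
r=21=10101 popcount=3 -> skip
r=22=10110 popcount=3 -> skip
r=23=10111 popcount=4 -> skip
r=24=11000 popcount=2 -> skip
r=25=11001 popcount=3 -> skip
r=26=11010 popcount=3 -> skip
r=27=11011 popcount=4 -> skip
r=28=11100 popcount=3 -> skip
r=29=11101 popcount=4 -> skip
r=30=11110 popcount=4 -> skip
r=31=11111 popcount=5 -> KEEP
r=32=100000 popcount=1 -> skip
r=33=100001 popcount=2 -> skip
r=34=100010 popcount=2 -> skip
r=35=100011 popcount=3 -> skip
r=36=100100 popcount=2 -> skip
r=37=100101 popcount=3 -> skip
r=38=100110 popcount=3 -> skip
r=39=100111 popcount=4 -> skip
r=40=101000 popcount=2 -> skip
r=41=101001 popcount=3 -> skip
Kept rows: 31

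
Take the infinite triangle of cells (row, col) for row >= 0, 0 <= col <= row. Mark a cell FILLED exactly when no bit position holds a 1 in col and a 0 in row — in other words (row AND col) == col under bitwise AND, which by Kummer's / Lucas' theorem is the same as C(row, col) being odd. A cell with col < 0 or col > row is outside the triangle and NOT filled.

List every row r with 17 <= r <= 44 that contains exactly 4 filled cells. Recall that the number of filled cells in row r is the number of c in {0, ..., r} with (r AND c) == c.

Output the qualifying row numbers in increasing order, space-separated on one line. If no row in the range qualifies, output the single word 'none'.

Row r has 2^popcount(r) filled cells, so we need popcount(r) = log2(4) = 2.
Scan r = 17..44 and keep those with exactly 2 one-bits:
r=17=10001 popcount=2 -> KEEP
r=18=10010 popcount=2 -> KEEP
r=19=10011 popcount=3 -> skip
r=20=10100 popcount=2 -> KEEP
r=21=10101 popcount=3 -> skip
r=22=10110 popcount=3 -> skip
r=23=10111 popcount=4 -> skip
r=24=11000 popcount=2 -> KEEP
r=25=11001 popcount=3 -> skip
r=26=11010 popcount=3 -> skip
r=27=11011 popcount=4 -> skip
r=28=11100 popcount=3 -> skip
r=29=11101 popcount=4 -> skip
r=30=11110 popcount=4 -> skip
r=31=11111 popcount=5 -> skip
r=32=100000 popcount=1 -> skip
r=33=100001 popcount=2 -> KEEP
r=34=100010 popcount=2 -> KEEP
r=35=100011 popcount=3 -> skip
r=36=100100 popcount=2 -> KEEP
r=37=100101 popcount=3 -> skip
r=38=100110 popcount=3 -> skip
r=39=100111 popcount=4 -> skip
r=40=101000 popcount=2 -> KEEP
r=41=101001 popcount=3 -> skip
r=42=101010 popcount=3 -> skip
r=43=101011 popcount=4 -> skip
r=44=101100 popcount=3 -> skip
Kept rows: 17 18 20 24 33 34 36 40

Answer: 17 18 20 24 33 34 36 40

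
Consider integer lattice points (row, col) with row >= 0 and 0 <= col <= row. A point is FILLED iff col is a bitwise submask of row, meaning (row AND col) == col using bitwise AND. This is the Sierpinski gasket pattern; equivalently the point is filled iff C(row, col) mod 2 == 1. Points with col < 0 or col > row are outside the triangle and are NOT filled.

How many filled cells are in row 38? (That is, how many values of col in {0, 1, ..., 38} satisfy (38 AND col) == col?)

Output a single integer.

38 in binary = 100110
popcount(38) = number of 1-bits in 100110 = 3
A col c satisfies (38 AND c) == c iff every set bit of c is also set in 38; each of the 3 set bits of 38 can independently be on or off in c.
count = 2^3 = 8

Answer: 8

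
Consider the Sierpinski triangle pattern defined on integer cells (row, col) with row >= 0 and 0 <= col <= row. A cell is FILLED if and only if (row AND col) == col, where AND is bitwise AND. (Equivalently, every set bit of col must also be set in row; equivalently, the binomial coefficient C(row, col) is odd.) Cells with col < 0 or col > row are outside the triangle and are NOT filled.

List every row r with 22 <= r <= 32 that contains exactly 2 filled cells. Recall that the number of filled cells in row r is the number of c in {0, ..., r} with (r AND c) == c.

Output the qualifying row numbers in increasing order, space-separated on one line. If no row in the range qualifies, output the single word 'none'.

Answer: 32

Derivation:
Row r has 2^popcount(r) filled cells, so we need popcount(r) = log2(2) = 1.
Scan r = 22..32 and keep those with exactly 1 one-bits:
r=22=10110 popcount=3 -> skip
r=23=10111 popcount=4 -> skip
r=24=11000 popcount=2 -> skip
r=25=11001 popcount=3 -> skip
r=26=11010 popcount=3 -> skip
r=27=11011 popcount=4 -> skip
r=28=11100 popcount=3 -> skip
r=29=11101 popcount=4 -> skip
r=30=11110 popcount=4 -> skip
r=31=11111 popcount=5 -> skip
r=32=100000 popcount=1 -> KEEP
Kept rows: 32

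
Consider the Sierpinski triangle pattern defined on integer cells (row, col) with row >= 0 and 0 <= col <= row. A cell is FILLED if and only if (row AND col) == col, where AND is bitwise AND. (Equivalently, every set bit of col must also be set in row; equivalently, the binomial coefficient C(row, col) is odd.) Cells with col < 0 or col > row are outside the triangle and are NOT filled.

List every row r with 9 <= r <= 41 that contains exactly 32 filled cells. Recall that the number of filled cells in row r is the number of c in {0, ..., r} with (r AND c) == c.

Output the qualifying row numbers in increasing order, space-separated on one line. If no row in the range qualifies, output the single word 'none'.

Row r has 2^popcount(r) filled cells, so we need popcount(r) = log2(32) = 5.
Scan r = 9..41 and keep those with exactly 5 one-bits:
r=9=1001 popcount=2 -> skip
r=10=1010 popcount=2 -> skip
r=11=1011 popcount=3 -> skip
r=12=1100 popcount=2 -> skip
r=13=1101 popcount=3 -> skip
r=14=1110 popcount=3 -> skip
r=15=1111 popcount=4 -> skip
r=16=10000 popcount=1 -> skip
r=17=10001 popcount=2 -> skip
r=18=10010 popcount=2 -> skip
r=19=10011 popcount=3 -> skip
r=20=10100 popcount=2 -> skip
r=21=10101 popcount=3 -> skip
r=22=10110 popcount=3 -> skip
r=23=10111 popcount=4 -> skip
r=24=11000 popcount=2 -> skip
r=25=11001 popcount=3 -> skip
r=26=11010 popcount=3 -> skip
r=27=11011 popcount=4 -> skip
r=28=11100 popcount=3 -> skip
r=29=11101 popcount=4 -> skip
r=30=11110 popcount=4 -> skip
r=31=11111 popcount=5 -> KEEP
r=32=100000 popcount=1 -> skip
r=33=100001 popcount=2 -> skip
r=34=100010 popcount=2 -> skip
r=35=100011 popcount=3 -> skip
r=36=100100 popcount=2 -> skip
r=37=100101 popcount=3 -> skip
r=38=100110 popcount=3 -> skip
r=39=100111 popcount=4 -> skip
r=40=101000 popcount=2 -> skip
r=41=101001 popcount=3 -> skip
Kept rows: 31

Answer: 31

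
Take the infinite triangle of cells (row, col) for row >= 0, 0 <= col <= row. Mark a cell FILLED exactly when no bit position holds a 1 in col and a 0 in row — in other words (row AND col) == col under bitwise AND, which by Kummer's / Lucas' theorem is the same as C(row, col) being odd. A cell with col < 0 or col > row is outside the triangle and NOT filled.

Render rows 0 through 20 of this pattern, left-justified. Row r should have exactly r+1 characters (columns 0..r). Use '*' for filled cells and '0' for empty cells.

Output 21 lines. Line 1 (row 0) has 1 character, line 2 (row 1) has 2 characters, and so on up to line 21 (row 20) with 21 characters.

Answer: *
**
*0*
****
*000*
**00**
*0*0*0*
********
*0000000*
**000000**
*0*00000*0*
****0000****
*000*000*000*
**00**00**00**
*0*0*0*0*0*0*0*
****************
*000000000000000*
**00000000000000**
*0*0000000000000*0*
****000000000000****
*000*00000000000*000*

Derivation:
r0=0: *
r1=1: **
r2=10: *0*
r3=11: ****
r4=100: *000*
r5=101: **00**
r6=110: *0*0*0*
r7=111: ********
r8=1000: *0000000*
r9=1001: **000000**
r10=1010: *0*00000*0*
r11=1011: ****0000****
r12=1100: *000*000*000*
r13=1101: **00**00**00**
r14=1110: *0*0*0*0*0*0*0*
r15=1111: ****************
r16=10000: *000000000000000*
r17=10001: **00000000000000**
r18=10010: *0*0000000000000*0*
r19=10011: ****000000000000****
r20=10100: *000*00000000000*000*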